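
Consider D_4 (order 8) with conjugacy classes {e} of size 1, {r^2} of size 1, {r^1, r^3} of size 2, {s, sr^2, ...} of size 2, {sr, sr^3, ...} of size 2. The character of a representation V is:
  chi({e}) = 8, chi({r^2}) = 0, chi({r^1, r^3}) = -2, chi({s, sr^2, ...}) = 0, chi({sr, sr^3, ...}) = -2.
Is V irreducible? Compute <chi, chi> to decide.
Not irreducible (reducible): <chi, chi> = 10 > 1.

Solution. <chi, chi> = (1/|G|) sum_C |C| * |chi(C)|^2 = (1/8)[1*|8|^2 + 1*|0|^2 + 2*|-2|^2 + 2*|0|^2 + 2*|-2|^2]
  = (1/8)[(64) + (0) + (8) + (0) + (8)] = 80/8 = 10.
A character is irreducible iff <chi, chi> = 1, so this representation is reducible.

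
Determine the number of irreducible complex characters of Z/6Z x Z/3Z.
18

Derivation: The number of irreducible complex representations of a finite group equals its number of conjugacy classes. Z/6Z x Z/3Z is abelian of order 18, so every element is its own conjugacy class: 18 classes, so Z/6Z x Z/3Z (order 18) has exactly 18 irreducible complex representations.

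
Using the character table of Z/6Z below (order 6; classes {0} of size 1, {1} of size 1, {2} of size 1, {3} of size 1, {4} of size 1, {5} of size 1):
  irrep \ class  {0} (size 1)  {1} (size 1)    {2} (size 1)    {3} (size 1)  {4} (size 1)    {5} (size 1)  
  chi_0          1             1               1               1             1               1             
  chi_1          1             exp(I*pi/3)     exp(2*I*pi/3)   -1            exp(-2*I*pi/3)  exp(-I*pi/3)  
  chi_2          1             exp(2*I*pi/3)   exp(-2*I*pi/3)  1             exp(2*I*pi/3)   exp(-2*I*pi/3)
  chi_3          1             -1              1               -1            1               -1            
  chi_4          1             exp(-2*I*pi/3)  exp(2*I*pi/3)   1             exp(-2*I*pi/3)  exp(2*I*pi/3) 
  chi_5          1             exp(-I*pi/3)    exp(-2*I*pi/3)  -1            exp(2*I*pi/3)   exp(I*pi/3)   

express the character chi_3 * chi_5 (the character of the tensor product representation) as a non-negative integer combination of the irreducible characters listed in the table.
chi_3 tensor chi_5 = chi_2 (all other irreducibles have multiplicity 0).

Details: The character of a tensor product is the pointwise product (chi_3 * chi_5)(C) = chi_3(C) * chi_5(C):
  {0}: (1)*(1), {1}: (-1)*(exp(-I*pi/3)), {2}: (1)*(exp(-2*I*pi/3)), {3}: (-1)*(-1), {4}: (1)*(exp(2*I*pi/3)), {5}: (-1)*(exp(I*pi/3))
so (chi_3 * chi_5) takes values
  {0} -> 1, {1} -> -exp(-I*pi/3), {2} -> exp(-2*I*pi/3), {3} -> 1, {4} -> exp(2*I*pi/3), {5} -> -exp(I*pi/3).
Now take the inner product of this character with each irreducible chi from the table, <chi_3*chi_5, chi> = (1/6) sum_C |C| (chi_3*chi_5)(C) conj(chi(C)):
  <chi_3*chi_5, chi_0> = (1/6)[1*(1)*conj(1) + 1*(-exp(-I*pi/3))*conj(1) + 1*(exp(-2*I*pi/3))*conj(1) + 1*(1)*conj(1) + 1*(exp(2*I*pi/3))*conj(1) + 1*(-exp(I*pi/3))*conj(1)]
      = (1/6)[(1) + (-exp(-I*pi/3)) + (exp(-2*I*pi/3)) + (1) + (exp(2*I*pi/3)) + (-exp(I*pi/3))] = 0/6 = 0
  <chi_3*chi_5, chi_1> = (1/6)[1*(1)*conj(1) + 1*(-exp(-I*pi/3))*conj(exp(I*pi/3)) + 1*(exp(-2*I*pi/3))*conj(exp(2*I*pi/3)) + 1*(1)*conj(-1) + 1*(exp(2*I*pi/3))*conj(exp(-2*I*pi/3)) + 1*(-exp(I*pi/3))*conj(exp(-I*pi/3))]
      = (1/6)[(1) + (-exp(-2*I*pi/3)) + (exp(2*I*pi/3)) + (-1) + (exp(-2*I*pi/3)) + (-exp(2*I*pi/3))] = 0/6 = 0
  <chi_3*chi_5, chi_2> = (1/6)[1*(1)*conj(1) + 1*(-exp(-I*pi/3))*conj(exp(2*I*pi/3)) + 1*(exp(-2*I*pi/3))*conj(exp(-2*I*pi/3)) + 1*(1)*conj(1) + 1*(exp(2*I*pi/3))*conj(exp(2*I*pi/3)) + 1*(-exp(I*pi/3))*conj(exp(-2*I*pi/3))]
      = (1/6)[(1) + (1) + (1) + (1) + (1) + (1)] = 6/6 = 1
  <chi_3*chi_5, chi_3> = (1/6)[1*(1)*conj(1) + 1*(-exp(-I*pi/3))*conj(-1) + 1*(exp(-2*I*pi/3))*conj(1) + 1*(1)*conj(-1) + 1*(exp(2*I*pi/3))*conj(1) + 1*(-exp(I*pi/3))*conj(-1)]
      = (1/6)[(1) + (exp(-I*pi/3)) + (exp(-2*I*pi/3)) + (-1) + (exp(2*I*pi/3)) + (exp(I*pi/3))] = 0/6 = 0
  <chi_3*chi_5, chi_4> = (1/6)[1*(1)*conj(1) + 1*(-exp(-I*pi/3))*conj(exp(-2*I*pi/3)) + 1*(exp(-2*I*pi/3))*conj(exp(2*I*pi/3)) + 1*(1)*conj(1) + 1*(exp(2*I*pi/3))*conj(exp(-2*I*pi/3)) + 1*(-exp(I*pi/3))*conj(exp(2*I*pi/3))]
      = (1/6)[(1) + (-exp(I*pi/3)) + (exp(2*I*pi/3)) + (1) + (exp(-2*I*pi/3)) + (-exp(-I*pi/3))] = 0/6 = 0
  <chi_3*chi_5, chi_5> = (1/6)[1*(1)*conj(1) + 1*(-exp(-I*pi/3))*conj(exp(-I*pi/3)) + 1*(exp(-2*I*pi/3))*conj(exp(-2*I*pi/3)) + 1*(1)*conj(-1) + 1*(exp(2*I*pi/3))*conj(exp(2*I*pi/3)) + 1*(-exp(I*pi/3))*conj(exp(I*pi/3))]
      = (1/6)[(1) + (-1) + (1) + (-1) + (1) + (-1)] = 0/6 = 0
(Exp terms are combined using exp(i*s)*conj(exp(i*t)) = exp(i*(s-t)), and sums of them are collapsed using the identity that for every m > 1 the m distinct m-th roots of unity sum to 0, e.g. 1 + exp(2*I*pi/3) + exp(-2*I*pi/3) = 0.)
Hence the multiplicities are chi_2: 1. Dimension check: dim(chi_3)*dim(chi_5) = 1*1 = 1 and sum (mult * dim) = 1*1 = 1.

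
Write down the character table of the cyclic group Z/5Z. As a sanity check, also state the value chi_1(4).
Character table of Z/5Z (irreps indexed chi_0,...,chi_4 with chi_k(m) = zeta_5^(k*m), zeta_5 = exp(2*pi*i/5)):
  irrep \ class  {0} (size 1)  {1} (size 1)    {2} (size 1)    {3} (size 1)    {4} (size 1)  
  chi_0          1             1               1               1               1             
  chi_1          1             exp(2*I*pi/5)   exp(4*I*pi/5)   exp(-4*I*pi/5)  exp(-2*I*pi/5)
  chi_2          1             exp(4*I*pi/5)   exp(-2*I*pi/5)  exp(2*I*pi/5)   exp(-4*I*pi/5)
  chi_3          1             exp(-4*I*pi/5)  exp(2*I*pi/5)   exp(-2*I*pi/5)  exp(4*I*pi/5) 
  chi_4          1             exp(-2*I*pi/5)  exp(-4*I*pi/5)  exp(4*I*pi/5)   exp(2*I*pi/5) 

Spot check: chi_1(4) = zeta_5^(1*4) = zeta_5^4 = exp(-2*I*pi/5).

Solution. Z/5Z is abelian, so all 5 irreducible complex representations are 1-dimensional. They are given by chi_k(m) = zeta_5^(k*m) for k = 0,...,4. Row orthogonality: sum_m chi_k(m) conj(chi_l(m)) = 5 * [k = l].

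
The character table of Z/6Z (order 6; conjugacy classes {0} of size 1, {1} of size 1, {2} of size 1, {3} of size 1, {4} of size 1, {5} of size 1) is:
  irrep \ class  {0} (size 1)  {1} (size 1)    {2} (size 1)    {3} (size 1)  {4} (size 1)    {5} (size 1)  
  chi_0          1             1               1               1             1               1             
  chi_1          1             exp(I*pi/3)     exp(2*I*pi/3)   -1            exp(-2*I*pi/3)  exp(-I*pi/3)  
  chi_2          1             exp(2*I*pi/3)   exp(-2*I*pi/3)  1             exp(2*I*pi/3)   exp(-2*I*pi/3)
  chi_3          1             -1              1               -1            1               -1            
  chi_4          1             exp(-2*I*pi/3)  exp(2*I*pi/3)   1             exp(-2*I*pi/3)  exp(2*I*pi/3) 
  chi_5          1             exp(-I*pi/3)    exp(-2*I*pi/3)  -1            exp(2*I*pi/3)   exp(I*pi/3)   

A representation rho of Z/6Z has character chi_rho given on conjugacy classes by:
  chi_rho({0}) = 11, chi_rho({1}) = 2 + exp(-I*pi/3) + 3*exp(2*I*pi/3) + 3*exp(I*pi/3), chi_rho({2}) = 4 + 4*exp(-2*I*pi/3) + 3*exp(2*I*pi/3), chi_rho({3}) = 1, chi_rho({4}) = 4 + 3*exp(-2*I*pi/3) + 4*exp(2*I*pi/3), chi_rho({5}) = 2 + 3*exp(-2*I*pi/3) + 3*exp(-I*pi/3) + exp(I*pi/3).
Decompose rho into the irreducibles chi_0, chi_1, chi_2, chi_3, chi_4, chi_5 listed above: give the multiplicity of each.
Multiplicities: chi_0: 3, chi_1: 3, chi_2: 3, chi_3: 1, chi_4: 0, chi_5: 1.

Use <chi_rho, chi> = (1/|G|) sum_C |C| * chi_rho(C) * conj(chi(C)) with |G| = 6 for each irreducible chi in the table:
  <chi_rho, chi_0> = (1/6)[1*(11)*conj(1) + 1*(2 + exp(-I*pi/3) + 3*exp(2*I*pi/3) + 3*exp(I*pi/3))*conj(1) + 1*(4 + 4*exp(-2*I*pi/3) + 3*exp(2*I*pi/3))*conj(1) + 1*(1)*conj(1) + 1*(4 + 3*exp(-2*I*pi/3) + 4*exp(2*I*pi/3))*conj(1) + 1*(2 + 3*exp(-2*I*pi/3) + 3*exp(-I*pi/3) + exp(I*pi/3))*conj(1)]
      = (1/6)[(11) + (2 + exp(-I*pi/3) + 3*exp(2*I*pi/3) + 3*exp(I*pi/3)) + (4 + 4*exp(-2*I*pi/3) + 3*exp(2*I*pi/3)) + (1) + (4 + 3*exp(-2*I*pi/3) + 4*exp(2*I*pi/3)) + (2 + 3*exp(-2*I*pi/3) + 3*exp(-I*pi/3) + exp(I*pi/3))] = 18/6 = 3
  <chi_rho, chi_1> = (1/6)[1*(11)*conj(1) + 1*(2 + exp(-I*pi/3) + 3*exp(2*I*pi/3) + 3*exp(I*pi/3))*conj(exp(I*pi/3)) + 1*(4 + 4*exp(-2*I*pi/3) + 3*exp(2*I*pi/3))*conj(exp(2*I*pi/3)) + 1*(1)*conj(-1) + 1*(4 + 3*exp(-2*I*pi/3) + 4*exp(2*I*pi/3))*conj(exp(-2*I*pi/3)) + 1*(2 + 3*exp(-2*I*pi/3) + 3*exp(-I*pi/3) + exp(I*pi/3))*conj(exp(-I*pi/3))]
      = (1/6)[(11) + (5) + (-1) + (-1) + (-1) + (5)] = 18/6 = 3
  <chi_rho, chi_2> = (1/6)[1*(11)*conj(1) + 1*(2 + exp(-I*pi/3) + 3*exp(2*I*pi/3) + 3*exp(I*pi/3))*conj(exp(2*I*pi/3)) + 1*(4 + 4*exp(-2*I*pi/3) + 3*exp(2*I*pi/3))*conj(exp(-2*I*pi/3)) + 1*(1)*conj(1) + 1*(4 + 3*exp(-2*I*pi/3) + 4*exp(2*I*pi/3))*conj(exp(2*I*pi/3)) + 1*(2 + 3*exp(-2*I*pi/3) + 3*exp(-I*pi/3) + exp(I*pi/3))*conj(exp(-2*I*pi/3))]
      = (1/6)[(11) + (2 + 3*exp(-I*pi/3) + 2*exp(-2*I*pi/3)) + (4 + 3*exp(-2*I*pi/3) + 4*exp(2*I*pi/3)) + (1) + (4 + 4*exp(-2*I*pi/3) + 3*exp(2*I*pi/3)) + (2 + 2*exp(2*I*pi/3) + 3*exp(I*pi/3))] = 18/6 = 3
  <chi_rho, chi_3> = (1/6)[1*(11)*conj(1) + 1*(2 + exp(-I*pi/3) + 3*exp(2*I*pi/3) + 3*exp(I*pi/3))*conj(-1) + 1*(4 + 4*exp(-2*I*pi/3) + 3*exp(2*I*pi/3))*conj(1) + 1*(1)*conj(-1) + 1*(4 + 3*exp(-2*I*pi/3) + 4*exp(2*I*pi/3))*conj(1) + 1*(2 + 3*exp(-2*I*pi/3) + 3*exp(-I*pi/3) + exp(I*pi/3))*conj(-1)]
      = (1/6)[(11) + (-2 - 3*exp(I*pi/3) - 3*exp(2*I*pi/3) - exp(-I*pi/3)) + (4 + 4*exp(-2*I*pi/3) + 3*exp(2*I*pi/3)) + (-1) + (4 + 3*exp(-2*I*pi/3) + 4*exp(2*I*pi/3)) + (-2 - exp(I*pi/3) - 3*exp(-I*pi/3) - 3*exp(-2*I*pi/3))] = 6/6 = 1
  <chi_rho, chi_4> = (1/6)[1*(11)*conj(1) + 1*(2 + exp(-I*pi/3) + 3*exp(2*I*pi/3) + 3*exp(I*pi/3))*conj(exp(-2*I*pi/3)) + 1*(4 + 4*exp(-2*I*pi/3) + 3*exp(2*I*pi/3))*conj(exp(2*I*pi/3)) + 1*(1)*conj(1) + 1*(4 + 3*exp(-2*I*pi/3) + 4*exp(2*I*pi/3))*conj(exp(-2*I*pi/3)) + 1*(2 + 3*exp(-2*I*pi/3) + 3*exp(-I*pi/3) + exp(I*pi/3))*conj(exp(2*I*pi/3))]
      = (1/6)[(11) + (-5) + (-1) + (1) + (-1) + (-5)] = 0/6 = 0
  <chi_rho, chi_5> = (1/6)[1*(11)*conj(1) + 1*(2 + exp(-I*pi/3) + 3*exp(2*I*pi/3) + 3*exp(I*pi/3))*conj(exp(-I*pi/3)) + 1*(4 + 4*exp(-2*I*pi/3) + 3*exp(2*I*pi/3))*conj(exp(-2*I*pi/3)) + 1*(1)*conj(-1) + 1*(4 + 3*exp(-2*I*pi/3) + 4*exp(2*I*pi/3))*conj(exp(2*I*pi/3)) + 1*(2 + 3*exp(-2*I*pi/3) + 3*exp(-I*pi/3) + exp(I*pi/3))*conj(exp(I*pi/3))]
      = (1/6)[(11) + (-2 + 2*exp(I*pi/3) + 3*exp(2*I*pi/3)) + (4 + 3*exp(-2*I*pi/3) + 4*exp(2*I*pi/3)) + (-1) + (4 + 4*exp(-2*I*pi/3) + 3*exp(2*I*pi/3)) + (-2 + 3*exp(-2*I*pi/3) + 2*exp(-I*pi/3))] = 6/6 = 1
(Exp terms are combined using exp(i*s)*conj(exp(i*t)) = exp(i*(s-t)), and sums of them are collapsed using the identity that for every m > 1 the m distinct m-th roots of unity sum to 0, e.g. 1 + exp(2*I*pi/3) + exp(-2*I*pi/3) = 0.)
Dimension check: dim(rho) = sum (mult * dim) = 3*1 + 3*1 + 3*1 + 1*1 + 0*1 + 1*1 = 11 = chi_rho(e) = 11.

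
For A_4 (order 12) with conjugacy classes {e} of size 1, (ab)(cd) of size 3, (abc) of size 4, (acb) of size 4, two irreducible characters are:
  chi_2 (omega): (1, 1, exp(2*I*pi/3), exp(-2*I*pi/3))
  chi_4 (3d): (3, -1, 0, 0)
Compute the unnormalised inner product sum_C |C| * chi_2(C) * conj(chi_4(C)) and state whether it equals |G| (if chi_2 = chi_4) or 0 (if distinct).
Sum = 0; so <chi_2, chi_4> = 0 (distinct irreducibles are orthogonal).

Justification: Compute term by term over conjugacy classes (|C| * chi_2(C) * conj(chi_4(C))):
  1*(1)*conj(3) + 3*(1)*conj(-1) + 4*(exp(2*I*pi/3))*conj(0) + 4*(exp(-2*I*pi/3))*conj(0)
  = (3) + (-3) + (0) + (0)
  = 0.
(Exp terms are combined using exp(i*s)*conj(exp(i*t)) = exp(i*(s-t)), and sums of them are collapsed using the identity that for every m > 1 the m distinct m-th roots of unity sum to 0, e.g. 1 + exp(2*I*pi/3) + exp(-2*I*pi/3) = 0.)
Dividing by |G| = 12 gives 0/12 = 0, matching the row-orthogonality relation <chi_2, chi_4> = [chi_2 = chi_4].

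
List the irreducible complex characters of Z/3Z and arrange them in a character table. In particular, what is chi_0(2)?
Character table of Z/3Z (irreps indexed chi_0,...,chi_2 with chi_k(m) = zeta_3^(k*m), zeta_3 = exp(2*pi*i/3)):
  irrep \ class  {0} (size 1)  {1} (size 1)    {2} (size 1)  
  chi_0          1             1               1             
  chi_1          1             exp(2*I*pi/3)   exp(-2*I*pi/3)
  chi_2          1             exp(-2*I*pi/3)  exp(2*I*pi/3) 

Spot check: chi_0(2) = zeta_3^(0*2) = zeta_3^0 = 1.

Working: Z/3Z is abelian, so all 3 irreducible complex representations are 1-dimensional. They are given by chi_k(m) = zeta_3^(k*m) for k = 0,...,2. Row orthogonality: sum_m chi_k(m) conj(chi_l(m)) = 3 * [k = l].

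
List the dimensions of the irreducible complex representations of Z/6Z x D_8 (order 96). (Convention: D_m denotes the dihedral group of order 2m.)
Dimensions: 1, 1, 1, 1, 1, 1, 1, 1, 1, 1, 1, 1, 1, 1, 1, 1, 1, 1, 1, 1, 1, 1, 1, 1, 2, 2, 2, 2, 2, 2, 2, 2, 2, 2, 2, 2, 2, 2, 2, 2, 2, 2

Argument: There are 42 irreducibles (= number of conjugacy classes). Their dimensions d_i satisfy sum d_i^2 = |G| = 96: 1 + 1 + 1 + 1 + 1 + 1 + 1 + 1 + 1 + 1 + 1 + 1 + 1 + 1 + 1 + 1 + 1 + 1 + 1 + 1 + 1 + 1 + 1 + 1 + 4 + 4 + 4 + 4 + 4 + 4 + 4 + 4 + 4 + 4 + 4 + 4 + 4 + 4 + 4 + 4 + 4 + 4 = 96. (For the product with Z/6Z: each of the 6 1-dim characters of Z/6Z tensors with each irrep of D_8, giving 6 copies of each D_8-dimension.)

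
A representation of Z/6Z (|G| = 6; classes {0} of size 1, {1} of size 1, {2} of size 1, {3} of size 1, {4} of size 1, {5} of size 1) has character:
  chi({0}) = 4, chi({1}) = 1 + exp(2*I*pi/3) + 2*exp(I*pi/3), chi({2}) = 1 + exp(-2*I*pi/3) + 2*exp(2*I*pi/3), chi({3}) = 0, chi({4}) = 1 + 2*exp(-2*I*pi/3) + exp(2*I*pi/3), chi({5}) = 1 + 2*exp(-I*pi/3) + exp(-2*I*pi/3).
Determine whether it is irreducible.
Not irreducible (reducible): <chi, chi> = 6 > 1.

Why: <chi, chi> = (1/|G|) sum_C |C| * |chi(C)|^2 = (1/6)[1*|4|^2 + 1*|1 + exp(2*I*pi/3) + 2*exp(I*pi/3)|^2 + 1*|1 + exp(-2*I*pi/3) + 2*exp(2*I*pi/3)|^2 + 1*|0|^2 + 1*|1 + 2*exp(-2*I*pi/3) + exp(2*I*pi/3)|^2 + 1*|1 + 2*exp(-I*pi/3) + exp(-2*I*pi/3)|^2]
  = (1/6)[(16) + (9) + (1) + (0) + (1) + (9)] = 36/6 = 6.
(Exp terms are combined using exp(i*s)*conj(exp(i*t)) = exp(i*(s-t)), and sums of them are collapsed using the identity that for every m > 1 the m distinct m-th roots of unity sum to 0, e.g. 1 + exp(2*I*pi/3) + exp(-2*I*pi/3) = 0.)
A character is irreducible iff <chi, chi> = 1, so this representation is reducible.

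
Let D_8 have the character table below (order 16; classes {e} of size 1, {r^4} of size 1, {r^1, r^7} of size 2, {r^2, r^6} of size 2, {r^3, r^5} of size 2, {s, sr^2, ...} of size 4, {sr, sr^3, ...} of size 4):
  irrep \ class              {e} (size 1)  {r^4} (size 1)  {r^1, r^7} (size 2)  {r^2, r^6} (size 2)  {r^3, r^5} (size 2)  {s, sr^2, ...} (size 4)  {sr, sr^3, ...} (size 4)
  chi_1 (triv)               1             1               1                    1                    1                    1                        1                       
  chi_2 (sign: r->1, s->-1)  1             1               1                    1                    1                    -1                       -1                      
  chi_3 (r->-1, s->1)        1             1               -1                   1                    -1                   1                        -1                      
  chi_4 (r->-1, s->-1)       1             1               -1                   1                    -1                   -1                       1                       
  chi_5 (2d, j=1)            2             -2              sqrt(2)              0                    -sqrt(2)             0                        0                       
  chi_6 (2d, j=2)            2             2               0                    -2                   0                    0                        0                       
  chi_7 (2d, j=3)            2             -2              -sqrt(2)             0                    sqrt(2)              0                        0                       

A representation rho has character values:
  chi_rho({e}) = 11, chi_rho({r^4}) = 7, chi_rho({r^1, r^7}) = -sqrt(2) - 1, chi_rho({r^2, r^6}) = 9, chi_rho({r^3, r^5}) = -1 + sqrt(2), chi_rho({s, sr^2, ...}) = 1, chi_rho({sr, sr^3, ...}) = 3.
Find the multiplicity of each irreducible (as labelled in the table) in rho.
Multiplicities: chi_1: 3, chi_2: 1, chi_3: 2, chi_4: 3, chi_5: 0, chi_6: 0, chi_7: 1.

Solution. Use <chi_rho, chi> = (1/|G|) sum_C |C| * chi_rho(C) * conj(chi(C)) with |G| = 16 for each irreducible chi in the table:
  <chi_rho, chi_1> = (1/16)[1*(11)*conj(1) + 1*(7)*conj(1) + 2*(-sqrt(2) - 1)*conj(1) + 2*(9)*conj(1) + 2*(-1 + sqrt(2))*conj(1) + 4*(1)*conj(1) + 4*(3)*conj(1)]
      = (1/16)[(11) + (7) + (-2*sqrt(2) - 2) + (18) + (-2 + 2*sqrt(2)) + (4) + (12)] = 48/16 = 3
  <chi_rho, chi_2> = (1/16)[1*(11)*conj(1) + 1*(7)*conj(1) + 2*(-sqrt(2) - 1)*conj(1) + 2*(9)*conj(1) + 2*(-1 + sqrt(2))*conj(1) + 4*(1)*conj(-1) + 4*(3)*conj(-1)]
      = (1/16)[(11) + (7) + (-2*sqrt(2) - 2) + (18) + (-2 + 2*sqrt(2)) + (-4) + (-12)] = 16/16 = 1
  <chi_rho, chi_3> = (1/16)[1*(11)*conj(1) + 1*(7)*conj(1) + 2*(-sqrt(2) - 1)*conj(-1) + 2*(9)*conj(1) + 2*(-1 + sqrt(2))*conj(-1) + 4*(1)*conj(1) + 4*(3)*conj(-1)]
      = (1/16)[(11) + (7) + (2 + 2*sqrt(2)) + (18) + (2 - 2*sqrt(2)) + (4) + (-12)] = 32/16 = 2
  <chi_rho, chi_4> = (1/16)[1*(11)*conj(1) + 1*(7)*conj(1) + 2*(-sqrt(2) - 1)*conj(-1) + 2*(9)*conj(1) + 2*(-1 + sqrt(2))*conj(-1) + 4*(1)*conj(-1) + 4*(3)*conj(1)]
      = (1/16)[(11) + (7) + (2 + 2*sqrt(2)) + (18) + (2 - 2*sqrt(2)) + (-4) + (12)] = 48/16 = 3
  <chi_rho, chi_5> = (1/16)[1*(11)*conj(2) + 1*(7)*conj(-2) + 2*(-sqrt(2) - 1)*conj(sqrt(2)) + 2*(9)*conj(0) + 2*(-1 + sqrt(2))*conj(-sqrt(2)) + 4*(1)*conj(0) + 4*(3)*conj(0)]
      = (1/16)[(22) + (-14) + (-4 - 2*sqrt(2)) + (0) + (-4 + 2*sqrt(2)) + (0) + (0)] = 0/16 = 0
  <chi_rho, chi_6> = (1/16)[1*(11)*conj(2) + 1*(7)*conj(2) + 2*(-sqrt(2) - 1)*conj(0) + 2*(9)*conj(-2) + 2*(-1 + sqrt(2))*conj(0) + 4*(1)*conj(0) + 4*(3)*conj(0)]
      = (1/16)[(22) + (14) + (0) + (-36) + (0) + (0) + (0)] = 0/16 = 0
  <chi_rho, chi_7> = (1/16)[1*(11)*conj(2) + 1*(7)*conj(-2) + 2*(-sqrt(2) - 1)*conj(-sqrt(2)) + 2*(9)*conj(0) + 2*(-1 + sqrt(2))*conj(sqrt(2)) + 4*(1)*conj(0) + 4*(3)*conj(0)]
      = (1/16)[(22) + (-14) + (2*sqrt(2) + 4) + (0) + (4 - 2*sqrt(2)) + (0) + (0)] = 16/16 = 1
Dimension check: dim(rho) = sum (mult * dim) = 3*1 + 1*1 + 2*1 + 3*1 + 0*2 + 0*2 + 1*2 = 11 = chi_rho(e) = 11.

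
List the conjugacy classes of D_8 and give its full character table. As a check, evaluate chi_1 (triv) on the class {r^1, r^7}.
Conjugacy classes: {e} of size 1, {r^4} of size 1, {r^1, r^7} of size 2, {r^2, r^6} of size 2, {r^3, r^5} of size 2, {s, sr^2, ...} of size 4, {sr, sr^3, ...} of size 4.
Character table:
  irrep \ class              {e} (size 1)  {r^4} (size 1)  {r^1, r^7} (size 2)  {r^2, r^6} (size 2)  {r^3, r^5} (size 2)  {s, sr^2, ...} (size 4)  {sr, sr^3, ...} (size 4)
  chi_1 (triv)               1             1               1                    1                    1                    1                        1                       
  chi_2 (sign: r->1, s->-1)  1             1               1                    1                    1                    -1                       -1                      
  chi_3 (r->-1, s->1)        1             1               -1                   1                    -1                   1                        -1                      
  chi_4 (r->-1, s->-1)       1             1               -1                   1                    -1                   -1                       1                       
  chi_5 (2d, j=1)            2             -2              sqrt(2)              0                    -sqrt(2)             0                        0                       
  chi_6 (2d, j=2)            2             2               0                    -2                   0                    0                        0                       
  chi_7 (2d, j=3)            2             -2              -sqrt(2)             0                    sqrt(2)              0                        0                       

Spot check: chi_1 (triv) on {r^1, r^7} = 1.

Solution. D_8 has order 2*8 = 16 with 7 conjugacy classes, hence 7 irreducibles. Sum of squared dims 1 + 1 + 1 + 1 + 4 + 4 + 4 = 16 = |G|. Linear characters come from the abelianisation; the 2-dimensional irreps have character r^k -> 2*cos(2*pi*j*k/8), reflections -> 0.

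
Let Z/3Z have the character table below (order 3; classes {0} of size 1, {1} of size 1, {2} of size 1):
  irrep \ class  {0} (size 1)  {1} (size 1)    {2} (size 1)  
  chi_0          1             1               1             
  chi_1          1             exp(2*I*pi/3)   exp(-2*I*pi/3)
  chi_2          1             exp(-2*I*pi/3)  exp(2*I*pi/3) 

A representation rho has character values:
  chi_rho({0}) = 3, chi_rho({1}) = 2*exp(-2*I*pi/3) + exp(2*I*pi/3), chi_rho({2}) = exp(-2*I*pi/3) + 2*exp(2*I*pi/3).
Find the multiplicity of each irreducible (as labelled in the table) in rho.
Multiplicities: chi_0: 0, chi_1: 1, chi_2: 2.

Proof sketch: Use <chi_rho, chi> = (1/|G|) sum_C |C| * chi_rho(C) * conj(chi(C)) with |G| = 3 for each irreducible chi in the table:
  <chi_rho, chi_0> = (1/3)[1*(3)*conj(1) + 1*(2*exp(-2*I*pi/3) + exp(2*I*pi/3))*conj(1) + 1*(exp(-2*I*pi/3) + 2*exp(2*I*pi/3))*conj(1)]
      = (1/3)[(3) + (2*exp(-2*I*pi/3) + exp(2*I*pi/3)) + (exp(-2*I*pi/3) + 2*exp(2*I*pi/3))] = 0/3 = 0
  <chi_rho, chi_1> = (1/3)[1*(3)*conj(1) + 1*(2*exp(-2*I*pi/3) + exp(2*I*pi/3))*conj(exp(2*I*pi/3)) + 1*(exp(-2*I*pi/3) + 2*exp(2*I*pi/3))*conj(exp(-2*I*pi/3))]
      = (1/3)[(3) + (1 + 2*exp(2*I*pi/3)) + (1 + 2*exp(-2*I*pi/3))] = 3/3 = 1
  <chi_rho, chi_2> = (1/3)[1*(3)*conj(1) + 1*(2*exp(-2*I*pi/3) + exp(2*I*pi/3))*conj(exp(-2*I*pi/3)) + 1*(exp(-2*I*pi/3) + 2*exp(2*I*pi/3))*conj(exp(2*I*pi/3))]
      = (1/3)[(3) + (2 + exp(-2*I*pi/3)) + (2 + exp(2*I*pi/3))] = 6/3 = 2
(Exp terms are combined using exp(i*s)*conj(exp(i*t)) = exp(i*(s-t)), and sums of them are collapsed using the identity that for every m > 1 the m distinct m-th roots of unity sum to 0, e.g. 1 + exp(2*I*pi/3) + exp(-2*I*pi/3) = 0.)
Dimension check: dim(rho) = sum (mult * dim) = 0*1 + 1*1 + 2*1 = 3 = chi_rho(e) = 3.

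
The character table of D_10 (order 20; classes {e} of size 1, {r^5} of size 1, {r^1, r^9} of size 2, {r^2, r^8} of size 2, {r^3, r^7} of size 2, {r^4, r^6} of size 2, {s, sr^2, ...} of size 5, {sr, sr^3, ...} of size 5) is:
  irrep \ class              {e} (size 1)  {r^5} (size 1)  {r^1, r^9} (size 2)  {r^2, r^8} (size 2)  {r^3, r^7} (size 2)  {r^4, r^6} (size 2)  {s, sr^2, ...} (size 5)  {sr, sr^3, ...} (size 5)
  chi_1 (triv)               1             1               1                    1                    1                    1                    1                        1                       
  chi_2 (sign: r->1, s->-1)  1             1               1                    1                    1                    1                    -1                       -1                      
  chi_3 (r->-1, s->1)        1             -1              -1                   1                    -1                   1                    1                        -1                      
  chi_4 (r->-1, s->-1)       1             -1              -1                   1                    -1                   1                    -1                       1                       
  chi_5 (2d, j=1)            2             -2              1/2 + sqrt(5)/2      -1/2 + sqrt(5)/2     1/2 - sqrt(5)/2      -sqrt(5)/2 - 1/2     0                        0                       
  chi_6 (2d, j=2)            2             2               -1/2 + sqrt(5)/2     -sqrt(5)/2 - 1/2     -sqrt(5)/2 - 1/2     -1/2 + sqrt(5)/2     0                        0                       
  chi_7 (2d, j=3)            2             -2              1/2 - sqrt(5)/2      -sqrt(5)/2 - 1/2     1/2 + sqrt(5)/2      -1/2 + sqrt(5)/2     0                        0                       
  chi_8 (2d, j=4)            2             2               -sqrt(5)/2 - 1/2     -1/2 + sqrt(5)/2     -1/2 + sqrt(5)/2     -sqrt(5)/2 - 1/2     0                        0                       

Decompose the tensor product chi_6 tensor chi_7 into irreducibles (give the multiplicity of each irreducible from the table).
chi_6 tensor chi_7 = chi_3 + chi_4 + chi_5 (all other irreducibles have multiplicity 0).

Solution. The character of a tensor product is the pointwise product (chi_6 * chi_7)(C) = chi_6(C) * chi_7(C):
  {e}: (2)*(2), {r^5}: (2)*(-2), {r^1, r^9}: (-1/2 + sqrt(5)/2)*(1/2 - sqrt(5)/2), {r^2, r^8}: (-sqrt(5)/2 - 1/2)*(-sqrt(5)/2 - 1/2), {r^3, r^7}: (-sqrt(5)/2 - 1/2)*(1/2 + sqrt(5)/2), {r^4, r^6}: (-1/2 + sqrt(5)/2)*(-1/2 + sqrt(5)/2), {s, sr^2, ...}: (0)*(0), {sr, sr^3, ...}: (0)*(0)
so (chi_6 * chi_7) takes values
  {e} -> 4, {r^5} -> -4, {r^1, r^9} -> -3/2 + sqrt(5)/2, {r^2, r^8} -> sqrt(5)/2 + 3/2, {r^3, r^7} -> -3/2 - sqrt(5)/2, {r^4, r^6} -> 3/2 - sqrt(5)/2, {s, sr^2, ...} -> 0, {sr, sr^3, ...} -> 0.
Now take the inner product of this character with each irreducible chi from the table, <chi_6*chi_7, chi> = (1/20) sum_C |C| (chi_6*chi_7)(C) conj(chi(C)):
  <chi_6*chi_7, chi_1> = (1/20)[1*(4)*conj(1) + 1*(-4)*conj(1) + 2*(-3/2 + sqrt(5)/2)*conj(1) + 2*(sqrt(5)/2 + 3/2)*conj(1) + 2*(-3/2 - sqrt(5)/2)*conj(1) + 2*(3/2 - sqrt(5)/2)*conj(1) + 5*(0)*conj(1) + 5*(0)*conj(1)]
      = (1/20)[(4) + (-4) + (-3 + sqrt(5)) + (sqrt(5) + 3) + (-3 - sqrt(5)) + (3 - sqrt(5)) + (0) + (0)] = 0/20 = 0
  <chi_6*chi_7, chi_2> = (1/20)[1*(4)*conj(1) + 1*(-4)*conj(1) + 2*(-3/2 + sqrt(5)/2)*conj(1) + 2*(sqrt(5)/2 + 3/2)*conj(1) + 2*(-3/2 - sqrt(5)/2)*conj(1) + 2*(3/2 - sqrt(5)/2)*conj(1) + 5*(0)*conj(-1) + 5*(0)*conj(-1)]
      = (1/20)[(4) + (-4) + (-3 + sqrt(5)) + (sqrt(5) + 3) + (-3 - sqrt(5)) + (3 - sqrt(5)) + (0) + (0)] = 0/20 = 0
  <chi_6*chi_7, chi_3> = (1/20)[1*(4)*conj(1) + 1*(-4)*conj(-1) + 2*(-3/2 + sqrt(5)/2)*conj(-1) + 2*(sqrt(5)/2 + 3/2)*conj(1) + 2*(-3/2 - sqrt(5)/2)*conj(-1) + 2*(3/2 - sqrt(5)/2)*conj(1) + 5*(0)*conj(1) + 5*(0)*conj(-1)]
      = (1/20)[(4) + (4) + (3 - sqrt(5)) + (sqrt(5) + 3) + (sqrt(5) + 3) + (3 - sqrt(5)) + (0) + (0)] = 20/20 = 1
  <chi_6*chi_7, chi_4> = (1/20)[1*(4)*conj(1) + 1*(-4)*conj(-1) + 2*(-3/2 + sqrt(5)/2)*conj(-1) + 2*(sqrt(5)/2 + 3/2)*conj(1) + 2*(-3/2 - sqrt(5)/2)*conj(-1) + 2*(3/2 - sqrt(5)/2)*conj(1) + 5*(0)*conj(-1) + 5*(0)*conj(1)]
      = (1/20)[(4) + (4) + (3 - sqrt(5)) + (sqrt(5) + 3) + (sqrt(5) + 3) + (3 - sqrt(5)) + (0) + (0)] = 20/20 = 1
  <chi_6*chi_7, chi_5> = (1/20)[1*(4)*conj(2) + 1*(-4)*conj(-2) + 2*(-3/2 + sqrt(5)/2)*conj(1/2 + sqrt(5)/2) + 2*(sqrt(5)/2 + 3/2)*conj(-1/2 + sqrt(5)/2) + 2*(-3/2 - sqrt(5)/2)*conj(1/2 - sqrt(5)/2) + 2*(3/2 - sqrt(5)/2)*conj(-sqrt(5)/2 - 1/2) + 5*(0)*conj(0) + 5*(0)*conj(0)]
      = (1/20)[(8) + (8) + (1 - sqrt(5)) + (1 + sqrt(5)) + (1 + sqrt(5)) + (1 - sqrt(5)) + (0) + (0)] = 20/20 = 1
  <chi_6*chi_7, chi_6> = (1/20)[1*(4)*conj(2) + 1*(-4)*conj(2) + 2*(-3/2 + sqrt(5)/2)*conj(-1/2 + sqrt(5)/2) + 2*(sqrt(5)/2 + 3/2)*conj(-sqrt(5)/2 - 1/2) + 2*(-3/2 - sqrt(5)/2)*conj(-sqrt(5)/2 - 1/2) + 2*(3/2 - sqrt(5)/2)*conj(-1/2 + sqrt(5)/2) + 5*(0)*conj(0) + 5*(0)*conj(0)]
      = (1/20)[(8) + (-8) + (4 - 2*sqrt(5)) + (-2*sqrt(5) - 4) + (4 + 2*sqrt(5)) + (-4 + 2*sqrt(5)) + (0) + (0)] = 0/20 = 0
  <chi_6*chi_7, chi_7> = (1/20)[1*(4)*conj(2) + 1*(-4)*conj(-2) + 2*(-3/2 + sqrt(5)/2)*conj(1/2 - sqrt(5)/2) + 2*(sqrt(5)/2 + 3/2)*conj(-sqrt(5)/2 - 1/2) + 2*(-3/2 - sqrt(5)/2)*conj(1/2 + sqrt(5)/2) + 2*(3/2 - sqrt(5)/2)*conj(-1/2 + sqrt(5)/2) + 5*(0)*conj(0) + 5*(0)*conj(0)]
      = (1/20)[(8) + (8) + (-4 + 2*sqrt(5)) + (-2*sqrt(5) - 4) + (-2*sqrt(5) - 4) + (-4 + 2*sqrt(5)) + (0) + (0)] = 0/20 = 0
  <chi_6*chi_7, chi_8> = (1/20)[1*(4)*conj(2) + 1*(-4)*conj(2) + 2*(-3/2 + sqrt(5)/2)*conj(-sqrt(5)/2 - 1/2) + 2*(sqrt(5)/2 + 3/2)*conj(-1/2 + sqrt(5)/2) + 2*(-3/2 - sqrt(5)/2)*conj(-1/2 + sqrt(5)/2) + 2*(3/2 - sqrt(5)/2)*conj(-sqrt(5)/2 - 1/2) + 5*(0)*conj(0) + 5*(0)*conj(0)]
      = (1/20)[(8) + (-8) + (-1 + sqrt(5)) + (1 + sqrt(5)) + (-sqrt(5) - 1) + (1 - sqrt(5)) + (0) + (0)] = 0/20 = 0
Hence the multiplicities are chi_3: 1, chi_4: 1, chi_5: 1. Dimension check: dim(chi_6)*dim(chi_7) = 2*2 = 4 and sum (mult * dim) = 1*1 + 1*1 + 1*2 = 4.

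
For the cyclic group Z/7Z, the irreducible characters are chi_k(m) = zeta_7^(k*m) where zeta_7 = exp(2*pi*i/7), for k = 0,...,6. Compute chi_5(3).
chi_5(3) = zeta_7^15 = exp(2*I*pi/7)

Working: chi_5(3) = zeta_7^(5*3) = zeta_7^15. Since zeta_7^7 = 1, this equals zeta_7^1 = exp(2*pi*i*1/7) = exp(2*I*pi/7).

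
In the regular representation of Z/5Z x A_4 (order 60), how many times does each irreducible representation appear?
Each irreducible V_i of dimension d_i appears with multiplicity d_i, i.e. rho_reg = (direct sum over all irreducibles V_i) d_i V_i. The irreducible dimensions for Z/5Z x A_4 are 1, 1, 1, 1, 1, 1, 1, 1, 1, 1, 1, 1, 1, 1, 1, 3, 3, 3, 3, 3: 15 irreducibles of dimension 1, each with multiplicity 1; 5 irreducibles of dimension 3, each with multiplicity 3. Total dimension 15*1*1 + 5*3*3 = 60 = |G|.

Argument: General theorem: in the regular representation of a finite group G, each irreducible appears with multiplicity equal to its dimension. Check: dim(rho_reg) = sum d_i^2 = 1 + 1 + 1 + 1 + 1 + 1 + 1 + 1 + 1 + 1 + 1 + 1 + 1 + 1 + 1 + 9 + 9 + 9 + 9 + 9 = 60 = |G|.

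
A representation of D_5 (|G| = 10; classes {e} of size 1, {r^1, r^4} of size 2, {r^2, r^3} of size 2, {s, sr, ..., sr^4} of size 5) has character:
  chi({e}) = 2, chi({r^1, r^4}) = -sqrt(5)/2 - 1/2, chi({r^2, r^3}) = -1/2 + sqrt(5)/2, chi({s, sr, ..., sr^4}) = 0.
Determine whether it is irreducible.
Irreducible: <chi, chi> = 1.

Why: <chi, chi> = (1/|G|) sum_C |C| * |chi(C)|^2 = (1/10)[1*|2|^2 + 2*|-sqrt(5)/2 - 1/2|^2 + 2*|-1/2 + sqrt(5)/2|^2 + 5*|0|^2]
  = (1/10)[(4) + (sqrt(5) + 3) + (3 - sqrt(5)) + (0)] = 10/10 = 1.
A character is irreducible iff <chi, chi> = 1, so this representation is irreducible.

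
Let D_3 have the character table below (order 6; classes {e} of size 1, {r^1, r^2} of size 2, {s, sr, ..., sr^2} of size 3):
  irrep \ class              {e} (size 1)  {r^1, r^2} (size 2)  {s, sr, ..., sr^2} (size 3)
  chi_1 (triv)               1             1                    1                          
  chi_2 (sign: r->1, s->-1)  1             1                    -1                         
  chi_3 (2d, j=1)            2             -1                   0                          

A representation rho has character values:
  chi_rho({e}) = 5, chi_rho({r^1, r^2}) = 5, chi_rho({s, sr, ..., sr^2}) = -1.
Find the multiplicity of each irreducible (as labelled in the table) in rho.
Multiplicities: chi_1: 2, chi_2: 3, chi_3: 0.

Argument: Use <chi_rho, chi> = (1/|G|) sum_C |C| * chi_rho(C) * conj(chi(C)) with |G| = 6 for each irreducible chi in the table:
  <chi_rho, chi_1> = (1/6)[1*(5)*conj(1) + 2*(5)*conj(1) + 3*(-1)*conj(1)]
      = (1/6)[(5) + (10) + (-3)] = 12/6 = 2
  <chi_rho, chi_2> = (1/6)[1*(5)*conj(1) + 2*(5)*conj(1) + 3*(-1)*conj(-1)]
      = (1/6)[(5) + (10) + (3)] = 18/6 = 3
  <chi_rho, chi_3> = (1/6)[1*(5)*conj(2) + 2*(5)*conj(-1) + 3*(-1)*conj(0)]
      = (1/6)[(10) + (-10) + (0)] = 0/6 = 0
Dimension check: dim(rho) = sum (mult * dim) = 2*1 + 3*1 + 0*2 = 5 = chi_rho(e) = 5.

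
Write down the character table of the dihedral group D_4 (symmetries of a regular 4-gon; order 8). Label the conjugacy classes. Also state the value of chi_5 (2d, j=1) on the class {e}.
Conjugacy classes: {e} of size 1, {r^2} of size 1, {r^1, r^3} of size 2, {s, sr^2, ...} of size 2, {sr, sr^3, ...} of size 2.
Character table:
  irrep \ class              {e} (size 1)  {r^2} (size 1)  {r^1, r^3} (size 2)  {s, sr^2, ...} (size 2)  {sr, sr^3, ...} (size 2)
  chi_1 (triv)               1             1               1                    1                        1                       
  chi_2 (sign: r->1, s->-1)  1             1               1                    -1                       -1                      
  chi_3 (r->-1, s->1)        1             1               -1                   1                        -1                      
  chi_4 (r->-1, s->-1)       1             1               -1                   -1                       1                       
  chi_5 (2d, j=1)            2             -2              0                    0                        0                       

Spot check: chi_5 (2d, j=1) on {e} = 2.

Why: D_4 has order 2*4 = 8 with 5 conjugacy classes, hence 5 irreducibles. Sum of squared dims 1 + 1 + 1 + 1 + 4 = 8 = |G|. Linear characters come from the abelianisation; the 2-dimensional irreps have character r^k -> 2*cos(2*pi*j*k/4), reflections -> 0.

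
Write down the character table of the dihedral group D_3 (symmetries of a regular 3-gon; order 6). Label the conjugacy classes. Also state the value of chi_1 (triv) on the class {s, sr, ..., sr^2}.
Conjugacy classes: {e} of size 1, {r^1, r^2} of size 2, {s, sr, ..., sr^2} of size 3.
Character table:
  irrep \ class              {e} (size 1)  {r^1, r^2} (size 2)  {s, sr, ..., sr^2} (size 3)
  chi_1 (triv)               1             1                    1                          
  chi_2 (sign: r->1, s->-1)  1             1                    -1                         
  chi_3 (2d, j=1)            2             -1                   0                          

Spot check: chi_1 (triv) on {s, sr, ..., sr^2} = 1.

Why: D_3 has order 2*3 = 6 with 3 conjugacy classes, hence 3 irreducibles. Sum of squared dims 1 + 1 + 4 = 6 = |G|. Linear characters come from the abelianisation; the 2-dimensional irreps have character r^k -> 2*cos(2*pi*j*k/3), reflections -> 0.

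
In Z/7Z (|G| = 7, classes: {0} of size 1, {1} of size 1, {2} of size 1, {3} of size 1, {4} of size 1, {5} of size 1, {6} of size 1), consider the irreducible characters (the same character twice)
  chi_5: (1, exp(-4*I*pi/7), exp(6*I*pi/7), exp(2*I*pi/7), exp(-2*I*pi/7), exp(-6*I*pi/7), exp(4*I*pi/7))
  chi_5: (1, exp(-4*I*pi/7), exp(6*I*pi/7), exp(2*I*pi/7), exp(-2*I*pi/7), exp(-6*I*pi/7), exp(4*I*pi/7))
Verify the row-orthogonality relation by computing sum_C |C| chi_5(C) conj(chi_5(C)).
Sum = 7 = |G| = 7; so <chi_5, chi_5> = 1 (norm-1 confirms irreducibility).

Details: Compute term by term over conjugacy classes (|C| * chi_5(C) * conj(chi_5(C))):
  1*(1)*conj(1) + 1*(exp(-4*I*pi/7))*conj(exp(-4*I*pi/7)) + 1*(exp(6*I*pi/7))*conj(exp(6*I*pi/7)) + 1*(exp(2*I*pi/7))*conj(exp(2*I*pi/7)) + 1*(exp(-2*I*pi/7))*conj(exp(-2*I*pi/7)) + 1*(exp(-6*I*pi/7))*conj(exp(-6*I*pi/7)) + 1*(exp(4*I*pi/7))*conj(exp(4*I*pi/7))
  = (1) + (1) + (1) + (1) + (1) + (1) + (1)
  = 7.
(Exp terms are combined using exp(i*s)*conj(exp(i*t)) = exp(i*(s-t)), and sums of them are collapsed using the identity that for every m > 1 the m distinct m-th roots of unity sum to 0, e.g. 1 + exp(2*I*pi/3) + exp(-2*I*pi/3) = 0.)
Dividing by |G| = 7 gives 7/7 = 1, matching the row-orthogonality relation <chi_5, chi_5> = [chi_5 = chi_5].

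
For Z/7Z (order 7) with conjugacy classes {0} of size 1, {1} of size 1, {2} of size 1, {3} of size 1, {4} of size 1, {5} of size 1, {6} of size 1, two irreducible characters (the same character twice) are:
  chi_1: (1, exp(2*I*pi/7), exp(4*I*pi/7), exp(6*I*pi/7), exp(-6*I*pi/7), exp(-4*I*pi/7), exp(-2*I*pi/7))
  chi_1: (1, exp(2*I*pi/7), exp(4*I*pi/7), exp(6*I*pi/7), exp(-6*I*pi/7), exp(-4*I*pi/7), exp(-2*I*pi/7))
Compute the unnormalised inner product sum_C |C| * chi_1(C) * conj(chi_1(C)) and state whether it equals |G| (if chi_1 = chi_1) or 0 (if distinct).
Sum = 7 = |G| = 7; so <chi_1, chi_1> = 1 (norm-1 confirms irreducibility).

Explanation: Compute term by term over conjugacy classes (|C| * chi_1(C) * conj(chi_1(C))):
  1*(1)*conj(1) + 1*(exp(2*I*pi/7))*conj(exp(2*I*pi/7)) + 1*(exp(4*I*pi/7))*conj(exp(4*I*pi/7)) + 1*(exp(6*I*pi/7))*conj(exp(6*I*pi/7)) + 1*(exp(-6*I*pi/7))*conj(exp(-6*I*pi/7)) + 1*(exp(-4*I*pi/7))*conj(exp(-4*I*pi/7)) + 1*(exp(-2*I*pi/7))*conj(exp(-2*I*pi/7))
  = (1) + (1) + (1) + (1) + (1) + (1) + (1)
  = 7.
(Exp terms are combined using exp(i*s)*conj(exp(i*t)) = exp(i*(s-t)), and sums of them are collapsed using the identity that for every m > 1 the m distinct m-th roots of unity sum to 0, e.g. 1 + exp(2*I*pi/3) + exp(-2*I*pi/3) = 0.)
Dividing by |G| = 7 gives 7/7 = 1, matching the row-orthogonality relation <chi_1, chi_1> = [chi_1 = chi_1].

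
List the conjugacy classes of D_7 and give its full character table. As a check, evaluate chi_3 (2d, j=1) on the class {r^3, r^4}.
Conjugacy classes: {e} of size 1, {r^1, r^6} of size 2, {r^2, r^5} of size 2, {r^3, r^4} of size 2, {s, sr, ..., sr^6} of size 7.
Character table:
  irrep \ class              {e} (size 1)  {r^1, r^6} (size 2)  {r^2, r^5} (size 2)  {r^3, r^4} (size 2)  {s, sr, ..., sr^6} (size 7)
  chi_1 (triv)               1             1                    1                    1                    1                          
  chi_2 (sign: r->1, s->-1)  1             1                    1                    1                    -1                         
  chi_3 (2d, j=1)            2             2*cos(2*pi/7)        -2*cos(3*pi/7)       -2*cos(pi/7)         0                          
  chi_4 (2d, j=2)            2             -2*cos(3*pi/7)       -2*cos(pi/7)         2*cos(2*pi/7)        0                          
  chi_5 (2d, j=3)            2             -2*cos(pi/7)         2*cos(2*pi/7)        -2*cos(3*pi/7)       0                          

Spot check: chi_3 (2d, j=1) on {r^3, r^4} = -2*cos(pi/7).

Details: D_7 has order 2*7 = 14 with 5 conjugacy classes, hence 5 irreducibles. Sum of squared dims 1 + 1 + 4 + 4 + 4 = 14 = |G|. Linear characters come from the abelianisation; the 2-dimensional irreps have character r^k -> 2*cos(2*pi*j*k/7), reflections -> 0.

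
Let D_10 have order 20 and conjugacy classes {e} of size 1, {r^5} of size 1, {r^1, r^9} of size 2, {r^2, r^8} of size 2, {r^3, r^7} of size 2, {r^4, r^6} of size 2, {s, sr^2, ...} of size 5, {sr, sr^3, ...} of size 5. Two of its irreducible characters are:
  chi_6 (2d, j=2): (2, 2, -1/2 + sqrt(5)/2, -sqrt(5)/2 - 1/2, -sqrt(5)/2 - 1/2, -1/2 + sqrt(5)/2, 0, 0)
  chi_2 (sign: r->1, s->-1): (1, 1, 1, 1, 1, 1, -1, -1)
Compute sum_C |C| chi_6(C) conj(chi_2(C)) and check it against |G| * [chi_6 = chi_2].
Sum = 0; so <chi_6, chi_2> = 0 (distinct irreducibles are orthogonal).

Solution. Compute term by term over conjugacy classes (|C| * chi_6(C) * conj(chi_2(C))):
  1*(2)*conj(1) + 1*(2)*conj(1) + 2*(-1/2 + sqrt(5)/2)*conj(1) + 2*(-sqrt(5)/2 - 1/2)*conj(1) + 2*(-sqrt(5)/2 - 1/2)*conj(1) + 2*(-1/2 + sqrt(5)/2)*conj(1) + 5*(0)*conj(-1) + 5*(0)*conj(-1)
  = (2) + (2) + (-1 + sqrt(5)) + (-sqrt(5) - 1) + (-sqrt(5) - 1) + (-1 + sqrt(5)) + (0) + (0)
  = 0.
Dividing by |G| = 20 gives 0/20 = 0, matching the row-orthogonality relation <chi_6, chi_2> = [chi_6 = chi_2].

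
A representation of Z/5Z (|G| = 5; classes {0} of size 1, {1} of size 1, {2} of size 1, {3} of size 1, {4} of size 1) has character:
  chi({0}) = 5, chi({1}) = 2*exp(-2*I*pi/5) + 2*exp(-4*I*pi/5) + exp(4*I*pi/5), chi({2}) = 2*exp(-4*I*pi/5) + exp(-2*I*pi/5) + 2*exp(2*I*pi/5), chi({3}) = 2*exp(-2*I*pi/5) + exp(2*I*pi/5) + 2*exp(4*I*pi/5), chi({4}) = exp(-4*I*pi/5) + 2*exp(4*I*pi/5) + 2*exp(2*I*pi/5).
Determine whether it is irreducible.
Not irreducible (reducible): <chi, chi> = 9 > 1.

Explanation: <chi, chi> = (1/|G|) sum_C |C| * |chi(C)|^2 = (1/5)[1*|5|^2 + 1*|2*exp(-2*I*pi/5) + 2*exp(-4*I*pi/5) + exp(4*I*pi/5)|^2 + 1*|2*exp(-4*I*pi/5) + exp(-2*I*pi/5) + 2*exp(2*I*pi/5)|^2 + 1*|2*exp(-2*I*pi/5) + exp(2*I*pi/5) + 2*exp(4*I*pi/5)|^2 + 1*|exp(-4*I*pi/5) + 2*exp(4*I*pi/5) + 2*exp(2*I*pi/5)|^2]
  = (1/5)[(25) + (9 + 6*exp(-2*I*pi/5) + 2*exp(-4*I*pi/5) + 2*exp(4*I*pi/5) + 6*exp(2*I*pi/5)) + (9 + 6*exp(-4*I*pi/5) + 2*exp(-2*I*pi/5) + 2*exp(2*I*pi/5) + 6*exp(4*I*pi/5)) + (9 + 6*exp(-4*I*pi/5) + 2*exp(-2*I*pi/5) + 2*exp(2*I*pi/5) + 6*exp(4*I*pi/5)) + (9 + 6*exp(-2*I*pi/5) + 2*exp(-4*I*pi/5) + 2*exp(4*I*pi/5) + 6*exp(2*I*pi/5))] = 45/5 = 9.
(Exp terms are combined using exp(i*s)*conj(exp(i*t)) = exp(i*(s-t)), and sums of them are collapsed using the identity that for every m > 1 the m distinct m-th roots of unity sum to 0, e.g. 1 + exp(2*I*pi/3) + exp(-2*I*pi/3) = 0.)
A character is irreducible iff <chi, chi> = 1, so this representation is reducible.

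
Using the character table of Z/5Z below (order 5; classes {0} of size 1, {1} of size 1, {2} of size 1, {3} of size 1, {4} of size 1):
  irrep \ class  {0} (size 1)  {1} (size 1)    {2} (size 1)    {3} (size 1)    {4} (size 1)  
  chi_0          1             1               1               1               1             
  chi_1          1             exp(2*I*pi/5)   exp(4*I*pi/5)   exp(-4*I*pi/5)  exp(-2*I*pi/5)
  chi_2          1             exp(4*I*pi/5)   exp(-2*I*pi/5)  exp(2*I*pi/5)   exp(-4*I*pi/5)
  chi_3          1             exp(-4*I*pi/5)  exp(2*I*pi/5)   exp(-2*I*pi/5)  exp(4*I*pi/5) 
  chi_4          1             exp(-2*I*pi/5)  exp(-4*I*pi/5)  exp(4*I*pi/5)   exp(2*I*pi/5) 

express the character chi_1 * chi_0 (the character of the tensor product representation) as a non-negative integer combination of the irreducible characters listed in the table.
chi_1 tensor chi_0 = chi_1 (all other irreducibles have multiplicity 0).

Details: The character of a tensor product is the pointwise product (chi_1 * chi_0)(C) = chi_1(C) * chi_0(C):
  {0}: (1)*(1), {1}: (exp(2*I*pi/5))*(1), {2}: (exp(4*I*pi/5))*(1), {3}: (exp(-4*I*pi/5))*(1), {4}: (exp(-2*I*pi/5))*(1)
so (chi_1 * chi_0) takes values
  {0} -> 1, {1} -> exp(2*I*pi/5), {2} -> exp(4*I*pi/5), {3} -> exp(-4*I*pi/5), {4} -> exp(-2*I*pi/5).
Now take the inner product of this character with each irreducible chi from the table, <chi_1*chi_0, chi> = (1/5) sum_C |C| (chi_1*chi_0)(C) conj(chi(C)):
  <chi_1*chi_0, chi_0> = (1/5)[1*(1)*conj(1) + 1*(exp(2*I*pi/5))*conj(1) + 1*(exp(4*I*pi/5))*conj(1) + 1*(exp(-4*I*pi/5))*conj(1) + 1*(exp(-2*I*pi/5))*conj(1)]
      = (1/5)[(1) + (exp(2*I*pi/5)) + (exp(4*I*pi/5)) + (exp(-4*I*pi/5)) + (exp(-2*I*pi/5))] = 0/5 = 0
  <chi_1*chi_0, chi_1> = (1/5)[1*(1)*conj(1) + 1*(exp(2*I*pi/5))*conj(exp(2*I*pi/5)) + 1*(exp(4*I*pi/5))*conj(exp(4*I*pi/5)) + 1*(exp(-4*I*pi/5))*conj(exp(-4*I*pi/5)) + 1*(exp(-2*I*pi/5))*conj(exp(-2*I*pi/5))]
      = (1/5)[(1) + (1) + (1) + (1) + (1)] = 5/5 = 1
  <chi_1*chi_0, chi_2> = (1/5)[1*(1)*conj(1) + 1*(exp(2*I*pi/5))*conj(exp(4*I*pi/5)) + 1*(exp(4*I*pi/5))*conj(exp(-2*I*pi/5)) + 1*(exp(-4*I*pi/5))*conj(exp(2*I*pi/5)) + 1*(exp(-2*I*pi/5))*conj(exp(-4*I*pi/5))]
      = (1/5)[(1) + (exp(-2*I*pi/5)) + (exp(-4*I*pi/5)) + (exp(4*I*pi/5)) + (exp(2*I*pi/5))] = 0/5 = 0
  <chi_1*chi_0, chi_3> = (1/5)[1*(1)*conj(1) + 1*(exp(2*I*pi/5))*conj(exp(-4*I*pi/5)) + 1*(exp(4*I*pi/5))*conj(exp(2*I*pi/5)) + 1*(exp(-4*I*pi/5))*conj(exp(-2*I*pi/5)) + 1*(exp(-2*I*pi/5))*conj(exp(4*I*pi/5))]
      = (1/5)[(1) + (exp(-4*I*pi/5)) + (exp(2*I*pi/5)) + (exp(-2*I*pi/5)) + (exp(4*I*pi/5))] = 0/5 = 0
  <chi_1*chi_0, chi_4> = (1/5)[1*(1)*conj(1) + 1*(exp(2*I*pi/5))*conj(exp(-2*I*pi/5)) + 1*(exp(4*I*pi/5))*conj(exp(-4*I*pi/5)) + 1*(exp(-4*I*pi/5))*conj(exp(4*I*pi/5)) + 1*(exp(-2*I*pi/5))*conj(exp(2*I*pi/5))]
      = (1/5)[(1) + (exp(4*I*pi/5)) + (exp(-2*I*pi/5)) + (exp(2*I*pi/5)) + (exp(-4*I*pi/5))] = 0/5 = 0
(Exp terms are combined using exp(i*s)*conj(exp(i*t)) = exp(i*(s-t)), and sums of them are collapsed using the identity that for every m > 1 the m distinct m-th roots of unity sum to 0, e.g. 1 + exp(2*I*pi/3) + exp(-2*I*pi/3) = 0.)
Hence the multiplicities are chi_1: 1. Dimension check: dim(chi_1)*dim(chi_0) = 1*1 = 1 and sum (mult * dim) = 1*1 = 1.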